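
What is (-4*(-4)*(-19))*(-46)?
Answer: 13984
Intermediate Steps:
(-4*(-4)*(-19))*(-46) = (16*(-19))*(-46) = -304*(-46) = 13984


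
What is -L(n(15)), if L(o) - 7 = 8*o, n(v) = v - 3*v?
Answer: 233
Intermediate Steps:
n(v) = -2*v
L(o) = 7 + 8*o
-L(n(15)) = -(7 + 8*(-2*15)) = -(7 + 8*(-30)) = -(7 - 240) = -1*(-233) = 233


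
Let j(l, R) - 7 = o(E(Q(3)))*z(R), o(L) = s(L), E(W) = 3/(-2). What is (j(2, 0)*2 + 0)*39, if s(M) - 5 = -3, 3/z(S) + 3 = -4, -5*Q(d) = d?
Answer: 3354/7 ≈ 479.14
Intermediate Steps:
Q(d) = -d/5
E(W) = -3/2 (E(W) = 3*(-½) = -3/2)
z(S) = -3/7 (z(S) = 3/(-3 - 4) = 3/(-7) = 3*(-⅐) = -3/7)
s(M) = 2 (s(M) = 5 - 3 = 2)
o(L) = 2
j(l, R) = 43/7 (j(l, R) = 7 + 2*(-3/7) = 7 - 6/7 = 43/7)
(j(2, 0)*2 + 0)*39 = ((43/7)*2 + 0)*39 = (86/7 + 0)*39 = (86/7)*39 = 3354/7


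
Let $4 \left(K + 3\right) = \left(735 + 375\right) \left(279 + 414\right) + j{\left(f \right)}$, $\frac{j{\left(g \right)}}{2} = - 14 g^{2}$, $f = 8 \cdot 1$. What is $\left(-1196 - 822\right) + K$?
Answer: $\frac{379677}{2} \approx 1.8984 \cdot 10^{5}$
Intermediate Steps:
$f = 8$
$j{\left(g \right)} = - 28 g^{2}$ ($j{\left(g \right)} = 2 \left(- 14 g^{2}\right) = - 28 g^{2}$)
$K = \frac{383713}{2}$ ($K = -3 + \frac{\left(735 + 375\right) \left(279 + 414\right) - 28 \cdot 8^{2}}{4} = -3 + \frac{1110 \cdot 693 - 1792}{4} = -3 + \frac{769230 - 1792}{4} = -3 + \frac{1}{4} \cdot 767438 = -3 + \frac{383719}{2} = \frac{383713}{2} \approx 1.9186 \cdot 10^{5}$)
$\left(-1196 - 822\right) + K = \left(-1196 - 822\right) + \frac{383713}{2} = -2018 + \frac{383713}{2} = \frac{379677}{2}$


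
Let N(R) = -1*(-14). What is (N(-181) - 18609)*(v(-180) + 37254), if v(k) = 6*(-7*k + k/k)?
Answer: -833427900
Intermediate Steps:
N(R) = 14
v(k) = 6 - 42*k (v(k) = 6*(-7*k + 1) = 6*(1 - 7*k) = 6 - 42*k)
(N(-181) - 18609)*(v(-180) + 37254) = (14 - 18609)*((6 - 42*(-180)) + 37254) = -18595*((6 + 7560) + 37254) = -18595*(7566 + 37254) = -18595*44820 = -833427900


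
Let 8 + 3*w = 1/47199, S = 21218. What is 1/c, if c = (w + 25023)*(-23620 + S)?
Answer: -141597/8509815544280 ≈ -1.6639e-8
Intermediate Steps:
w = -377591/141597 (w = -8/3 + (1/3)/47199 = -8/3 + (1/3)*(1/47199) = -8/3 + 1/141597 = -377591/141597 ≈ -2.6667)
c = -8509815544280/141597 (c = (-377591/141597 + 25023)*(-23620 + 21218) = (3542804140/141597)*(-2402) = -8509815544280/141597 ≈ -6.0099e+7)
1/c = 1/(-8509815544280/141597) = -141597/8509815544280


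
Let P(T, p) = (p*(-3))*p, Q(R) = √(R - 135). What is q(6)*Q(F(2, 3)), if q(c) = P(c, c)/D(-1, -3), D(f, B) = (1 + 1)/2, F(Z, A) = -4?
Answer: -108*I*√139 ≈ -1273.3*I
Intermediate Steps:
D(f, B) = 1 (D(f, B) = 2*(½) = 1)
Q(R) = √(-135 + R)
P(T, p) = -3*p² (P(T, p) = (-3*p)*p = -3*p²)
q(c) = -3*c² (q(c) = -3*c²/1 = -3*c²*1 = -3*c²)
q(6)*Q(F(2, 3)) = (-3*6²)*√(-135 - 4) = (-3*36)*√(-139) = -108*I*√139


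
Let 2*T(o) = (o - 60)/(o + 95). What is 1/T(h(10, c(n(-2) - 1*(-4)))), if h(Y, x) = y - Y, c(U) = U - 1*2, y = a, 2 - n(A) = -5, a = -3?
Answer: -164/73 ≈ -2.2466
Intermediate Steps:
n(A) = 7 (n(A) = 2 - 1*(-5) = 2 + 5 = 7)
y = -3
c(U) = -2 + U (c(U) = U - 2 = -2 + U)
h(Y, x) = -3 - Y
T(o) = (-60 + o)/(2*(95 + o)) (T(o) = ((o - 60)/(o + 95))/2 = ((-60 + o)/(95 + o))/2 = (-60 + o)/(2*(95 + o)))
1/T(h(10, c(n(-2) - 1*(-4)))) = 1/((-60 + (-3 - 1*10))/(2*(95 + (-3 - 1*10)))) = 1/((-60 + (-3 - 10))/(2*(95 + (-3 - 10)))) = 1/((-60 - 13)/(2*(95 - 13))) = 1/((½)*(-73)/82) = 1/((½)*(1/82)*(-73)) = 1/(-73/164) = -164/73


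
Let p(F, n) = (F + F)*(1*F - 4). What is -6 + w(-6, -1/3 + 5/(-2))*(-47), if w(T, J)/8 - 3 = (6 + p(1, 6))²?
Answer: -1134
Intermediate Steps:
p(F, n) = 2*F*(-4 + F) (p(F, n) = (2*F)*(F - 4) = (2*F)*(-4 + F) = 2*F*(-4 + F))
w(T, J) = 24 (w(T, J) = 24 + 8*(6 + 2*1*(-4 + 1))² = 24 + 8*(6 + 2*1*(-3))² = 24 + 8*(6 - 6)² = 24 + 8*0² = 24 + 8*0 = 24 + 0 = 24)
-6 + w(-6, -1/3 + 5/(-2))*(-47) = -6 + 24*(-47) = -6 - 1128 = -1134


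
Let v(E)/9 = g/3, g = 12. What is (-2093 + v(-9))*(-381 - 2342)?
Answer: 5601211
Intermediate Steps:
v(E) = 36 (v(E) = 9*(12/3) = 9*(12*(⅓)) = 9*4 = 36)
(-2093 + v(-9))*(-381 - 2342) = (-2093 + 36)*(-381 - 2342) = -2057*(-2723) = 5601211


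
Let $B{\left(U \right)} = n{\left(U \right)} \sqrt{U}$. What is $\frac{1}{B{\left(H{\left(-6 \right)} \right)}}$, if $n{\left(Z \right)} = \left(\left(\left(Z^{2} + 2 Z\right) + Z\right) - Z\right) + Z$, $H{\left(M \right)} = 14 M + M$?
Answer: $- \frac{i \sqrt{10}}{234900} \approx - 1.3462 \cdot 10^{-5} i$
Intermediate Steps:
$H{\left(M \right)} = 15 M$
$n{\left(Z \right)} = Z^{2} + 3 Z$ ($n{\left(Z \right)} = \left(\left(Z^{2} + 3 Z\right) - Z\right) + Z = \left(Z^{2} + 2 Z\right) + Z = Z^{2} + 3 Z$)
$B{\left(U \right)} = U^{\frac{3}{2}} \left(3 + U\right)$ ($B{\left(U \right)} = U \left(3 + U\right) \sqrt{U} = U^{\frac{3}{2}} \left(3 + U\right)$)
$\frac{1}{B{\left(H{\left(-6 \right)} \right)}} = \frac{1}{\left(15 \left(-6\right)\right)^{\frac{3}{2}} \left(3 + 15 \left(-6\right)\right)} = \frac{1}{\left(-90\right)^{\frac{3}{2}} \left(3 - 90\right)} = \frac{1}{- 270 i \sqrt{10} \left(-87\right)} = \frac{1}{23490 i \sqrt{10}} = - \frac{i \sqrt{10}}{234900}$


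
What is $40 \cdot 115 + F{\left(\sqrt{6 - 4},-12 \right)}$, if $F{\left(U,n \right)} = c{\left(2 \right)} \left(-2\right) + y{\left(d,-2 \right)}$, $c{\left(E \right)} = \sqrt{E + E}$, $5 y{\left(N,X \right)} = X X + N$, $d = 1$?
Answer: $4597$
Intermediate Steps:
$y{\left(N,X \right)} = \frac{N}{5} + \frac{X^{2}}{5}$ ($y{\left(N,X \right)} = \frac{X X + N}{5} = \frac{X^{2} + N}{5} = \frac{N + X^{2}}{5} = \frac{N}{5} + \frac{X^{2}}{5}$)
$c{\left(E \right)} = \sqrt{2} \sqrt{E}$ ($c{\left(E \right)} = \sqrt{2 E} = \sqrt{2} \sqrt{E}$)
$F{\left(U,n \right)} = -3$ ($F{\left(U,n \right)} = \sqrt{2} \sqrt{2} \left(-2\right) + \left(\frac{1}{5} \cdot 1 + \frac{\left(-2\right)^{2}}{5}\right) = 2 \left(-2\right) + \left(\frac{1}{5} + \frac{1}{5} \cdot 4\right) = -4 + \left(\frac{1}{5} + \frac{4}{5}\right) = -4 + 1 = -3$)
$40 \cdot 115 + F{\left(\sqrt{6 - 4},-12 \right)} = 40 \cdot 115 - 3 = 4600 - 3 = 4597$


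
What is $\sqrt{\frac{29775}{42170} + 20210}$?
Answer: $\frac{\sqrt{1437635139230}}{8434} \approx 142.16$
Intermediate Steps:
$\sqrt{\frac{29775}{42170} + 20210} = \sqrt{29775 \cdot \frac{1}{42170} + 20210} = \sqrt{\frac{5955}{8434} + 20210} = \sqrt{\frac{170457095}{8434}} = \frac{\sqrt{1437635139230}}{8434}$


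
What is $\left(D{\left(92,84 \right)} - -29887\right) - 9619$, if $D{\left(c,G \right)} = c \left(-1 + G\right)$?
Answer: $27904$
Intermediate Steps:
$\left(D{\left(92,84 \right)} - -29887\right) - 9619 = \left(92 \left(-1 + 84\right) - -29887\right) - 9619 = \left(92 \cdot 83 + 29887\right) - 9619 = \left(7636 + 29887\right) - 9619 = 37523 - 9619 = 27904$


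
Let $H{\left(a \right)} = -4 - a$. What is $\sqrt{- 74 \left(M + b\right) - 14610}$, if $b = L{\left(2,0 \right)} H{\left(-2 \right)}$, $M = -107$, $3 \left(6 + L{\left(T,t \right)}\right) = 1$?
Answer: $\frac{8 i \sqrt{1059}}{3} \approx 86.779 i$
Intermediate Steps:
$L{\left(T,t \right)} = - \frac{17}{3}$ ($L{\left(T,t \right)} = -6 + \frac{1}{3} \cdot 1 = -6 + \frac{1}{3} = - \frac{17}{3}$)
$b = \frac{34}{3}$ ($b = - \frac{17 \left(-4 - -2\right)}{3} = - \frac{17 \left(-4 + 2\right)}{3} = \left(- \frac{17}{3}\right) \left(-2\right) = \frac{34}{3} \approx 11.333$)
$\sqrt{- 74 \left(M + b\right) - 14610} = \sqrt{- 74 \left(-107 + \frac{34}{3}\right) - 14610} = \sqrt{\left(-74\right) \left(- \frac{287}{3}\right) - 14610} = \sqrt{\frac{21238}{3} - 14610} = \sqrt{- \frac{22592}{3}} = \frac{8 i \sqrt{1059}}{3}$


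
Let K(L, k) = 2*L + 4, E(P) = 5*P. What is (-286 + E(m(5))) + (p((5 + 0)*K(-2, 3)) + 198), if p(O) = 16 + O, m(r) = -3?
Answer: -87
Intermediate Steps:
K(L, k) = 4 + 2*L
(-286 + E(m(5))) + (p((5 + 0)*K(-2, 3)) + 198) = (-286 + 5*(-3)) + ((16 + (5 + 0)*(4 + 2*(-2))) + 198) = (-286 - 15) + ((16 + 5*(4 - 4)) + 198) = -301 + ((16 + 5*0) + 198) = -301 + ((16 + 0) + 198) = -301 + (16 + 198) = -301 + 214 = -87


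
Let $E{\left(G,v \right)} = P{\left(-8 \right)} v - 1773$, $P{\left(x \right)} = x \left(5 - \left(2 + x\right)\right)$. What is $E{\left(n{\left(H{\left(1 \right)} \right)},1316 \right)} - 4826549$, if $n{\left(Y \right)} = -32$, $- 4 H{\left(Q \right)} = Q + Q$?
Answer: $-4944130$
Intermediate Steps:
$H{\left(Q \right)} = - \frac{Q}{2}$ ($H{\left(Q \right)} = - \frac{Q + Q}{4} = - \frac{2 Q}{4} = - \frac{Q}{2}$)
$P{\left(x \right)} = x \left(3 - x\right)$
$E{\left(G,v \right)} = -1773 - 88 v$ ($E{\left(G,v \right)} = - 8 \left(3 - -8\right) v - 1773 = - 8 \left(3 + 8\right) v - 1773 = \left(-8\right) 11 v - 1773 = - 88 v - 1773 = -1773 - 88 v$)
$E{\left(n{\left(H{\left(1 \right)} \right)},1316 \right)} - 4826549 = \left(-1773 - 115808\right) - 4826549 = -117581 - 4826549 = -4944130$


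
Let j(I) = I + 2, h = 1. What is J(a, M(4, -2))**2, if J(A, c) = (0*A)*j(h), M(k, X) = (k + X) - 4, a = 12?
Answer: 0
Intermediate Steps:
M(k, X) = -4 + X + k (M(k, X) = (X + k) - 4 = -4 + X + k)
j(I) = 2 + I
J(A, c) = 0 (J(A, c) = (0*A)*(2 + 1) = 0*3 = 0)
J(a, M(4, -2))**2 = 0**2 = 0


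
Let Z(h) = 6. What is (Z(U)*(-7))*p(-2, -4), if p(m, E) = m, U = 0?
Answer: 84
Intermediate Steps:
(Z(U)*(-7))*p(-2, -4) = (6*(-7))*(-2) = -42*(-2) = 84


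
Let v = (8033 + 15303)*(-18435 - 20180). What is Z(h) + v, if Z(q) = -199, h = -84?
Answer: -901119839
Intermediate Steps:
v = -901119640 (v = 23336*(-38615) = -901119640)
Z(h) + v = -199 - 901119640 = -901119839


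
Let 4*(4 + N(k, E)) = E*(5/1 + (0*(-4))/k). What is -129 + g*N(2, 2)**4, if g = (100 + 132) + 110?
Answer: 12819/8 ≈ 1602.4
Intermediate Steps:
g = 342 (g = 232 + 110 = 342)
N(k, E) = -4 + 5*E/4 (N(k, E) = -4 + (E*(5/1 + (0*(-4))/k))/4 = -4 + (E*(5*1 + 0/k))/4 = -4 + (E*(5 + 0))/4 = -4 + (E*5)/4 = -4 + (5*E)/4 = -4 + 5*E/4)
-129 + g*N(2, 2)**4 = -129 + 342*(-4 + (5/4)*2)**4 = -129 + 342*(-4 + 5/2)**4 = -129 + 342*(-3/2)**4 = -129 + 342*(81/16) = -129 + 13851/8 = 12819/8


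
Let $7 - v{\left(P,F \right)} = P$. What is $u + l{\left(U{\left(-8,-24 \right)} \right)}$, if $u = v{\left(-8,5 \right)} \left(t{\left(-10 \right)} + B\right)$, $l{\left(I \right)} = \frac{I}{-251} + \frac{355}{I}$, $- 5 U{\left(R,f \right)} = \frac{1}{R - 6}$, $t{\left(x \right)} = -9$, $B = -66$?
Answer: $\frac{416848249}{17570} \approx 23725.0$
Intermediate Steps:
$U{\left(R,f \right)} = - \frac{1}{5 \left(-6 + R\right)}$ ($U{\left(R,f \right)} = - \frac{1}{5 \left(R - 6\right)} = - \frac{1}{5 \left(-6 + R\right)}$)
$v{\left(P,F \right)} = 7 - P$
$l{\left(I \right)} = \frac{355}{I} - \frac{I}{251}$ ($l{\left(I \right)} = I \left(- \frac{1}{251}\right) + \frac{355}{I} = - \frac{I}{251} + \frac{355}{I} = \frac{355}{I} - \frac{I}{251}$)
$u = -1125$ ($u = \left(7 - -8\right) \left(-9 - 66\right) = \left(7 + 8\right) \left(-75\right) = 15 \left(-75\right) = -1125$)
$u + l{\left(U{\left(-8,-24 \right)} \right)} = -1125 + \left(\frac{355}{\left(-1\right) \frac{1}{-30 + 5 \left(-8\right)}} - \frac{\left(-1\right) \frac{1}{-30 + 5 \left(-8\right)}}{251}\right) = -1125 + \left(\frac{355}{\left(-1\right) \frac{1}{-30 - 40}} - \frac{\left(-1\right) \frac{1}{-30 - 40}}{251}\right) = -1125 + \left(\frac{355}{\left(-1\right) \frac{1}{-70}} - \frac{\left(-1\right) \frac{1}{-70}}{251}\right) = -1125 + \left(\frac{355}{\left(-1\right) \left(- \frac{1}{70}\right)} - \frac{\left(-1\right) \left(- \frac{1}{70}\right)}{251}\right) = -1125 + \left(355 \frac{1}{\frac{1}{70}} - \frac{1}{17570}\right) = -1125 + \left(355 \cdot 70 - \frac{1}{17570}\right) = -1125 + \left(24850 - \frac{1}{17570}\right) = -1125 + \frac{436614499}{17570} = \frac{416848249}{17570}$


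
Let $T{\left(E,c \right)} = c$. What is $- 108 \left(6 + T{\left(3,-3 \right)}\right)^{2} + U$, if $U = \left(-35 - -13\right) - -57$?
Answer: $-937$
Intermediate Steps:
$U = 35$ ($U = \left(-35 + 13\right) + 57 = -22 + 57 = 35$)
$- 108 \left(6 + T{\left(3,-3 \right)}\right)^{2} + U = - 108 \left(6 - 3\right)^{2} + 35 = - 108 \cdot 3^{2} + 35 = \left(-108\right) 9 + 35 = -972 + 35 = -937$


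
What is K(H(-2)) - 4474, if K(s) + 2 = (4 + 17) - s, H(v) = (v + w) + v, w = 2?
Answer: -4453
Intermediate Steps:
H(v) = 2 + 2*v (H(v) = (v + 2) + v = (2 + v) + v = 2 + 2*v)
K(s) = 19 - s (K(s) = -2 + ((4 + 17) - s) = -2 + (21 - s) = 19 - s)
K(H(-2)) - 4474 = (19 - (2 + 2*(-2))) - 4474 = (19 - (2 - 4)) - 4474 = (19 - 1*(-2)) - 4474 = (19 + 2) - 4474 = 21 - 4474 = -4453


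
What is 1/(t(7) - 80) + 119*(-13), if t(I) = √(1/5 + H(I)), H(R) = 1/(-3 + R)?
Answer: -198003677/127991 - 6*√5/127991 ≈ -1547.0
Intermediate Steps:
t(I) = √(⅕ + 1/(-3 + I)) (t(I) = √(1/5 + 1/(-3 + I)) = √(⅕ + 1/(-3 + I)))
1/(t(7) - 80) + 119*(-13) = 1/(√5*√((2 + 7)/(-3 + 7))/5 - 80) + 119*(-13) = 1/(√5*√(9/4)/5 - 80) - 1547 = 1/((⅕)*√5*(3/2) - 80) - 1547 = 1/(3*√5/10 - 80) - 1547 = 1/(-80 + 3*√5/10) - 1547 = -1547 + 1/(-80 + 3*√5/10)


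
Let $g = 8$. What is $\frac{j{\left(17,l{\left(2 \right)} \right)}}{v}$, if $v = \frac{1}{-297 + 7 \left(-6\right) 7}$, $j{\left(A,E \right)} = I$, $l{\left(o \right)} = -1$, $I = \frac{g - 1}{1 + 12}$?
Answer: $- \frac{4137}{13} \approx -318.23$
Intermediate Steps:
$I = \frac{7}{13}$ ($I = \frac{8 - 1}{1 + 12} = \frac{7}{13} \approx 0.53846$)
$j{\left(A,E \right)} = \frac{7}{13}$
$v = - \frac{1}{591}$ ($v = \frac{1}{-297 - 294} = \frac{1}{-591} = - \frac{1}{591} \approx -0.001692$)
$\frac{j{\left(17,l{\left(2 \right)} \right)}}{v} = \frac{7}{13 \left(- \frac{1}{591}\right)} = \frac{7}{13} \left(-591\right) = - \frac{4137}{13}$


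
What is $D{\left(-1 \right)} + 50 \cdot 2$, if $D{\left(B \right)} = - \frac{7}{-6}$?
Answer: $\frac{607}{6} \approx 101.17$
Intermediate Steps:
$D{\left(B \right)} = \frac{7}{6}$ ($D{\left(B \right)} = \left(-7\right) \left(- \frac{1}{6}\right) = \frac{7}{6}$)
$D{\left(-1 \right)} + 50 \cdot 2 = \frac{7}{6} + 50 \cdot 2 = \frac{7}{6} + 100 = \frac{607}{6}$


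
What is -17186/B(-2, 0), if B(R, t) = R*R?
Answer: -8593/2 ≈ -4296.5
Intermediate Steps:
B(R, t) = R**2
-17186/B(-2, 0) = -17186/((-2)**2) = -17186/4 = -17186*1/4 = -8593/2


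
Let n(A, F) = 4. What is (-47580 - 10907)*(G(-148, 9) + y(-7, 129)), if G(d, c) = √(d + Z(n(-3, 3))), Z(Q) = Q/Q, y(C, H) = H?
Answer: -7544823 - 409409*I*√3 ≈ -7.5448e+6 - 7.0912e+5*I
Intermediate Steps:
Z(Q) = 1
G(d, c) = √(1 + d) (G(d, c) = √(d + 1) = √(1 + d))
(-47580 - 10907)*(G(-148, 9) + y(-7, 129)) = (-47580 - 10907)*(√(1 - 148) + 129) = -58487*(√(-147) + 129) = -58487*(7*I*√3 + 129) = -58487*(129 + 7*I*√3) = -7544823 - 409409*I*√3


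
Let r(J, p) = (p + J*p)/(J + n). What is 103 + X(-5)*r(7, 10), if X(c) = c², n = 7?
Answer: 1721/7 ≈ 245.86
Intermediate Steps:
r(J, p) = (p + J*p)/(7 + J) (r(J, p) = (p + J*p)/(J + 7) = (p + J*p)/(7 + J))
103 + X(-5)*r(7, 10) = 103 + (-5)²*(10*(1 + 7)/(7 + 7)) = 103 + 25*(10*8/14) = 103 + 25*(10*(1/14)*8) = 103 + 25*(40/7) = 103 + 1000/7 = 1721/7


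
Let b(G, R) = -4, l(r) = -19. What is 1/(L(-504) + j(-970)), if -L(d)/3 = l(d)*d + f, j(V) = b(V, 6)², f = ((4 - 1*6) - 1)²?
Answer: -1/28739 ≈ -3.4796e-5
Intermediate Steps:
f = 9 (f = ((4 - 6) - 1)² = (-2 - 1)² = (-3)² = 9)
j(V) = 16 (j(V) = (-4)² = 16)
L(d) = -27 + 57*d (L(d) = -3*(-19*d + 9) = -3*(9 - 19*d) = -27 + 57*d)
1/(L(-504) + j(-970)) = 1/((-27 + 57*(-504)) + 16) = 1/((-27 - 28728) + 16) = 1/(-28755 + 16) = 1/(-28739) = -1/28739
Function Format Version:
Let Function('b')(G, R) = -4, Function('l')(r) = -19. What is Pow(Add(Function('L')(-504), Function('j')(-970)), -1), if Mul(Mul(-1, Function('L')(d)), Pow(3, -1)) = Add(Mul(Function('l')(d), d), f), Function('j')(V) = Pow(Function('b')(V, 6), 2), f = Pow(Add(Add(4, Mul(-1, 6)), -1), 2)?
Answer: Rational(-1, 28739) ≈ -3.4796e-5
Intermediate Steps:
f = 9 (f = Pow(Add(Add(4, -6), -1), 2) = Pow(Add(-2, -1), 2) = Pow(-3, 2) = 9)
Function('j')(V) = 16 (Function('j')(V) = Pow(-4, 2) = 16)
Function('L')(d) = Add(-27, Mul(57, d)) (Function('L')(d) = Mul(-3, Add(Mul(-19, d), 9)) = Mul(-3, Add(9, Mul(-19, d))) = Add(-27, Mul(57, d)))
Pow(Add(Function('L')(-504), Function('j')(-970)), -1) = Pow(Add(Add(-27, Mul(57, -504)), 16), -1) = Pow(Add(Add(-27, -28728), 16), -1) = Pow(Add(-28755, 16), -1) = Pow(-28739, -1) = Rational(-1, 28739)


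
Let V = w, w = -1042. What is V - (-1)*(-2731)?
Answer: -3773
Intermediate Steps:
V = -1042
V - (-1)*(-2731) = -1042 - (-1)*(-2731) = -1042 - 1*2731 = -1042 - 2731 = -3773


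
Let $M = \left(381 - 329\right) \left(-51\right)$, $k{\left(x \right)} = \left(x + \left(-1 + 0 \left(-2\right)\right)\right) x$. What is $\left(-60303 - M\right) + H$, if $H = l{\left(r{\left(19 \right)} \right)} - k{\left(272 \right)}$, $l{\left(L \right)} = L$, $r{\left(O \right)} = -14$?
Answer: $-131377$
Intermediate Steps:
$k{\left(x \right)} = x \left(-1 + x\right)$ ($k{\left(x \right)} = \left(x + \left(-1 + 0\right)\right) x = \left(x - 1\right) x = \left(-1 + x\right) x = x \left(-1 + x\right)$)
$H = -73726$ ($H = -14 - 272 \left(-1 + 272\right) = -14 - 272 \cdot 271 = -14 - 73712 = -73726$)
$M = -2652$ ($M = \left(381 - 329\right) \left(-51\right) = 52 \left(-51\right) = -2652$)
$\left(-60303 - M\right) + H = \left(-60303 - -2652\right) - 73726 = \left(-60303 + 2652\right) - 73726 = -57651 - 73726 = -131377$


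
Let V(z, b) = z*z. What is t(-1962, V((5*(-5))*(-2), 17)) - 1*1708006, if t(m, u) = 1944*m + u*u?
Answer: 727866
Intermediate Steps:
V(z, b) = z²
t(m, u) = u² + 1944*m (t(m, u) = 1944*m + u² = u² + 1944*m)
t(-1962, V((5*(-5))*(-2), 17)) - 1*1708006 = ((((5*(-5))*(-2))²)² + 1944*(-1962)) - 1*1708006 = (((-25*(-2))²)² - 3814128) - 1708006 = ((50²)² - 3814128) - 1708006 = (2500² - 3814128) - 1708006 = (6250000 - 3814128) - 1708006 = 2435872 - 1708006 = 727866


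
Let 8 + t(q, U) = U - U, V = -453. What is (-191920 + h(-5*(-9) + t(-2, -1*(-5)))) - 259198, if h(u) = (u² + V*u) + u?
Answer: -466473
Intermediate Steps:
t(q, U) = -8 (t(q, U) = -8 + (U - U) = -8 + 0 = -8)
h(u) = u² - 452*u (h(u) = (u² - 453*u) + u = u² - 452*u)
(-191920 + h(-5*(-9) + t(-2, -1*(-5)))) - 259198 = (-191920 + (-5*(-9) - 8)*(-452 + (-5*(-9) - 8))) - 259198 = (-191920 + (45 - 8)*(-452 + (45 - 8))) - 259198 = (-191920 + 37*(-452 + 37)) - 259198 = (-191920 + 37*(-415)) - 259198 = (-191920 - 15355) - 259198 = -207275 - 259198 = -466473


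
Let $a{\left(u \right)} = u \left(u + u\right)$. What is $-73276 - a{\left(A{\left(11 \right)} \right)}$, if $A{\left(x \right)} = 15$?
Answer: $-73726$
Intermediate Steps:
$a{\left(u \right)} = 2 u^{2}$ ($a{\left(u \right)} = u 2 u = 2 u^{2}$)
$-73276 - a{\left(A{\left(11 \right)} \right)} = -73276 - 2 \cdot 15^{2} = -73276 - 2 \cdot 225 = -73276 - 450 = -73726$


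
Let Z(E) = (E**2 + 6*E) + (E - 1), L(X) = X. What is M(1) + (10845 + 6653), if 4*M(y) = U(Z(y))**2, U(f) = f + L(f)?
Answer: 17547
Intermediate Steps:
Z(E) = -1 + E**2 + 7*E (Z(E) = (E**2 + 6*E) + (-1 + E) = -1 + E**2 + 7*E)
U(f) = 2*f (U(f) = f + f = 2*f)
M(y) = (-2 + 2*y**2 + 14*y)**2/4 (M(y) = (2*(-1 + y**2 + 7*y))**2/4 = (-2 + 2*y**2 + 14*y)**2/4)
M(1) + (10845 + 6653) = (-1 + 1**2 + 7*1)**2 + (10845 + 6653) = (-1 + 1 + 7)**2 + 17498 = 7**2 + 17498 = 49 + 17498 = 17547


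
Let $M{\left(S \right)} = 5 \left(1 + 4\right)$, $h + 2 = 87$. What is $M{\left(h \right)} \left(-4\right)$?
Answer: $-100$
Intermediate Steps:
$h = 85$ ($h = -2 + 87 = 85$)
$M{\left(S \right)} = 25$ ($M{\left(S \right)} = 5 \cdot 5 = 25$)
$M{\left(h \right)} \left(-4\right) = 25 \left(-4\right) = -100$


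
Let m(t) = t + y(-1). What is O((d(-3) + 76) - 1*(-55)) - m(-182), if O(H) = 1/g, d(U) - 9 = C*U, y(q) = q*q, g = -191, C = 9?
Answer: 34570/191 ≈ 180.99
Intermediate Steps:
y(q) = q²
d(U) = 9 + 9*U
O(H) = -1/191 (O(H) = 1/(-191) = -1/191)
m(t) = 1 + t (m(t) = t + (-1)² = t + 1 = 1 + t)
O((d(-3) + 76) - 1*(-55)) - m(-182) = -1/191 - (1 - 182) = -1/191 - 1*(-181) = -1/191 + 181 = 34570/191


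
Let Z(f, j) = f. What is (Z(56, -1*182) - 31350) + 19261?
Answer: -12033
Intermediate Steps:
(Z(56, -1*182) - 31350) + 19261 = (56 - 31350) + 19261 = -31294 + 19261 = -12033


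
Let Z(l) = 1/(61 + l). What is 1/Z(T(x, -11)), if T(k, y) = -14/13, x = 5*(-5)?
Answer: 779/13 ≈ 59.923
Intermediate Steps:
x = -25
T(k, y) = -14/13 (T(k, y) = -14*1/13 = -14/13)
1/Z(T(x, -11)) = 1/(1/(61 - 14/13)) = 1/(1/(779/13)) = 1/(13/779) = 779/13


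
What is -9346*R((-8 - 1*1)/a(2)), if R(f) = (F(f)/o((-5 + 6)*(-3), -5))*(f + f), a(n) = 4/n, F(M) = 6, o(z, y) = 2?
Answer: 252342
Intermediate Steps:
R(f) = 6*f (R(f) = (6/2)*(f + f) = (6*(1/2))*(2*f) = 3*(2*f) = 6*f)
-9346*R((-8 - 1*1)/a(2)) = -56076*(-8 - 1*1)/((4/2)) = -56076*(-8 - 1)/((4*(1/2))) = -56076*(-9/2) = -56076*(-9*1/2) = -56076*(-9)/2 = -9346*(-27) = 252342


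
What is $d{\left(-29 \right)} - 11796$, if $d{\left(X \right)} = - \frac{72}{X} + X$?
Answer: $- \frac{342853}{29} \approx -11823.0$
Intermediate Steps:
$d{\left(X \right)} = X - \frac{72}{X}$
$d{\left(-29 \right)} - 11796 = \left(-29 - \frac{72}{-29}\right) - 11796 = \left(-29 - - \frac{72}{29}\right) - 11796 = \left(-29 + \frac{72}{29}\right) - 11796 = - \frac{769}{29} - 11796 = - \frac{342853}{29}$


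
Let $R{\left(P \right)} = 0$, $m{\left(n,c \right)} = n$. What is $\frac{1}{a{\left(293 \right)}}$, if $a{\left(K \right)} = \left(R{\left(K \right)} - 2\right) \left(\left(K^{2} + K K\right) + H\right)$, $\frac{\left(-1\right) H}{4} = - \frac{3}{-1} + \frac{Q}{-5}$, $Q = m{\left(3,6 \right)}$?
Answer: $- \frac{5}{1716884} \approx -2.9123 \cdot 10^{-6}$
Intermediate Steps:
$Q = 3$
$H = - \frac{48}{5}$ ($H = - 4 \left(- \frac{3}{-1} + \frac{3}{-5}\right) = - 4 \left(\left(-3\right) \left(-1\right) + 3 \left(- \frac{1}{5}\right)\right) = - 4 \left(3 - \frac{3}{5}\right) = \left(-4\right) \frac{12}{5} = - \frac{48}{5} \approx -9.6$)
$a{\left(K \right)} = \frac{96}{5} - 4 K^{2}$ ($a{\left(K \right)} = \left(0 - 2\right) \left(\left(K^{2} + K K\right) - \frac{48}{5}\right) = - 2 \left(\left(K^{2} + K^{2}\right) - \frac{48}{5}\right) = - 2 \left(2 K^{2} - \frac{48}{5}\right) = - 2 \left(- \frac{48}{5} + 2 K^{2}\right) = \frac{96}{5} - 4 K^{2}$)
$\frac{1}{a{\left(293 \right)}} = \frac{1}{\frac{96}{5} - 4 \cdot 293^{2}} = \frac{1}{\frac{96}{5} - 343396} = \frac{1}{- \frac{1716884}{5}} = - \frac{5}{1716884}$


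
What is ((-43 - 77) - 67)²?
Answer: 34969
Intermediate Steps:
((-43 - 77) - 67)² = (-120 - 67)² = (-187)² = 34969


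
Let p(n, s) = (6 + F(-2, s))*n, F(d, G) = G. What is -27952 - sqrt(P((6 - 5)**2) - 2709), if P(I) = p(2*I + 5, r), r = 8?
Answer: -27952 - I*sqrt(2611) ≈ -27952.0 - 51.098*I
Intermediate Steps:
p(n, s) = n*(6 + s) (p(n, s) = (6 + s)*n = n*(6 + s))
P(I) = 70 + 28*I (P(I) = (2*I + 5)*(6 + 8) = (5 + 2*I)*14 = 70 + 28*I)
-27952 - sqrt(P((6 - 5)**2) - 2709) = -27952 - sqrt((70 + 28*(6 - 5)**2) - 2709) = -27952 - sqrt((70 + 28*1**2) - 2709) = -27952 - sqrt((70 + 28*1) - 2709) = -27952 - sqrt((70 + 28) - 2709) = -27952 - sqrt(98 - 2709) = -27952 - sqrt(-2611) = -27952 - I*sqrt(2611)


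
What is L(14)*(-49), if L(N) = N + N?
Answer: -1372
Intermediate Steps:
L(N) = 2*N
L(14)*(-49) = (2*14)*(-49) = 28*(-49) = -1372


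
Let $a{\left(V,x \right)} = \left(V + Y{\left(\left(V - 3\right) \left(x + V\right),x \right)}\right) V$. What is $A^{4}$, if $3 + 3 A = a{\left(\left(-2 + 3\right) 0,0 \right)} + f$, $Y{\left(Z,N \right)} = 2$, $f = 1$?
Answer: $\frac{16}{81} \approx 0.19753$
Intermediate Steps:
$a{\left(V,x \right)} = V \left(2 + V\right)$ ($a{\left(V,x \right)} = \left(V + 2\right) V = \left(2 + V\right) V = V \left(2 + V\right)$)
$A = - \frac{2}{3}$ ($A = -1 + \frac{\left(-2 + 3\right) 0 \left(2 + \left(-2 + 3\right) 0\right) + 1}{3} = -1 + \frac{1 \cdot 0 \left(2 + 1 \cdot 0\right) + 1}{3} = -1 + \frac{0 \left(2 + 0\right) + 1}{3} = -1 + \frac{0 \cdot 2 + 1}{3} = -1 + \frac{0 + 1}{3} = -1 + \frac{1}{3} \cdot 1 = -1 + \frac{1}{3} = - \frac{2}{3} \approx -0.66667$)
$A^{4} = \left(- \frac{2}{3}\right)^{4} = \frac{16}{81}$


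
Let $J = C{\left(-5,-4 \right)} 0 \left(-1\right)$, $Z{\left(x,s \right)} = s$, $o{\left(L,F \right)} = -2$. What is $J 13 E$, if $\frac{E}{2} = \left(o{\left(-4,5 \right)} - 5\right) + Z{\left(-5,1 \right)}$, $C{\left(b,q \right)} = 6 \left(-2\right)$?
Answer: $0$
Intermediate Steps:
$C{\left(b,q \right)} = -12$
$E = -12$ ($E = 2 \left(\left(-2 - 5\right) + 1\right) = 2 \left(-7 + 1\right) = 2 \left(-6\right) = -12$)
$J = 0$ ($J = \left(-12\right) 0 \left(-1\right) = 0 \left(-1\right) = 0$)
$J 13 E = 0 \cdot 13 \left(-12\right) = 0 \left(-156\right) = 0$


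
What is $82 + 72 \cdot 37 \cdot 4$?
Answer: $10738$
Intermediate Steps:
$82 + 72 \cdot 37 \cdot 4 = 82 + 72 \cdot 148 = 82 + 10656 = 10738$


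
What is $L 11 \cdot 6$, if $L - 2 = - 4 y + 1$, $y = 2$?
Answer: $-330$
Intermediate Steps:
$L = -5$ ($L = 2 + \left(\left(-4\right) 2 + 1\right) = 2 + \left(-8 + 1\right) = 2 - 7 = -5$)
$L 11 \cdot 6 = \left(-5\right) 11 \cdot 6 = \left(-55\right) 6 = -330$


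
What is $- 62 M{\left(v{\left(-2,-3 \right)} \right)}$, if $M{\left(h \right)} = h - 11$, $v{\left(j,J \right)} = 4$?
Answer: $434$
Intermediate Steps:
$M{\left(h \right)} = -11 + h$
$- 62 M{\left(v{\left(-2,-3 \right)} \right)} = - 62 \left(-11 + 4\right) = \left(-62\right) \left(-7\right) = 434$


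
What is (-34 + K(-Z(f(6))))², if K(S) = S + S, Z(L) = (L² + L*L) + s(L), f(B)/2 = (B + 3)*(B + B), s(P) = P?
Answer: 35002668100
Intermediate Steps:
f(B) = 4*B*(3 + B) (f(B) = 2*((B + 3)*(B + B)) = 2*((3 + B)*(2*B)) = 2*(2*B*(3 + B)) = 4*B*(3 + B))
Z(L) = L + 2*L² (Z(L) = (L² + L*L) + L = (L² + L²) + L = 2*L² + L = L + 2*L²)
K(S) = 2*S
(-34 + K(-Z(f(6))))² = (-34 + 2*(-4*6*(3 + 6)*(1 + 2*(4*6*(3 + 6)))))² = (-34 + 2*(-4*6*9*(1 + 2*(4*6*9))))² = (-34 + 2*(-216*(1 + 2*216)))² = (-34 + 2*(-216*(1 + 432)))² = (-34 + 2*(-216*433))² = (-34 + 2*(-1*93528))² = (-34 + 2*(-93528))² = (-34 - 187056)² = (-187090)² = 35002668100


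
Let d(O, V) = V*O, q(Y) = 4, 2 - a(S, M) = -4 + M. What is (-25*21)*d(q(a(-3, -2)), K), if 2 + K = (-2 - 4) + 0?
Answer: 16800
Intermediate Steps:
a(S, M) = 6 - M (a(S, M) = 2 - (-4 + M) = 2 + (4 - M) = 6 - M)
K = -8 (K = -2 + ((-2 - 4) + 0) = -2 + (-6 + 0) = -2 - 6 = -8)
d(O, V) = O*V
(-25*21)*d(q(a(-3, -2)), K) = (-25*21)*(4*(-8)) = -525*(-32) = 16800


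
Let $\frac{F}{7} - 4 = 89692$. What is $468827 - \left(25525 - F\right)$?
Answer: $1071174$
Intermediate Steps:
$F = 627872$ ($F = 28 + 7 \cdot 89692 = 28 + 627844 = 627872$)
$468827 - \left(25525 - F\right) = 468827 - \left(25525 - 627872\right) = 468827 - -602347 = 468827 + 602347 = 1071174$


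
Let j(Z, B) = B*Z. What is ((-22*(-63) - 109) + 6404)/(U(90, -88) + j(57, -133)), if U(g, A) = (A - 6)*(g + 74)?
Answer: -7681/22997 ≈ -0.33400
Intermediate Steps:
U(g, A) = (-6 + A)*(74 + g)
((-22*(-63) - 109) + 6404)/(U(90, -88) + j(57, -133)) = ((-22*(-63) - 109) + 6404)/((-444 - 6*90 + 74*(-88) - 88*90) - 133*57) = ((1386 - 109) + 6404)/((-444 - 540 - 6512 - 7920) - 7581) = (1277 + 6404)/(-15416 - 7581) = 7681/(-22997) = 7681*(-1/22997) = -7681/22997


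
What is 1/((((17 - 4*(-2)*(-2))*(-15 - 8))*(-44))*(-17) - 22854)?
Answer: -1/40058 ≈ -2.4964e-5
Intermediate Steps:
1/((((17 - 4*(-2)*(-2))*(-15 - 8))*(-44))*(-17) - 22854) = 1/((((17 + 8*(-2))*(-23))*(-44))*(-17) - 22854) = 1/((((17 - 16)*(-23))*(-44))*(-17) - 22854) = 1/(((1*(-23))*(-44))*(-17) - 22854) = 1/(-23*(-44)*(-17) - 22854) = 1/(1012*(-17) - 22854) = 1/(-17204 - 22854) = 1/(-40058) = -1/40058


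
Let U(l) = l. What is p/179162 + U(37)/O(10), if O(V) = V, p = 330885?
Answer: 2484461/447905 ≈ 5.5468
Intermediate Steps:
p/179162 + U(37)/O(10) = 330885/179162 + 37/10 = 2484461/447905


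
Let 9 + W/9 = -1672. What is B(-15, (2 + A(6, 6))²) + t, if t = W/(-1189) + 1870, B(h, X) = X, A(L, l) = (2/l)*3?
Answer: 54860/29 ≈ 1891.7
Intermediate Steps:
W = -15129 (W = -81 + 9*(-1672) = -81 - 15048 = -15129)
A(L, l) = 6/l
t = 54599/29 (t = -15129/(-1189) + 1870 = -15129*(-1/1189) + 1870 = 369/29 + 1870 = 54599/29 ≈ 1882.7)
B(-15, (2 + A(6, 6))²) + t = (2 + 6/6)² + 54599/29 = (2 + 6*(⅙))² + 54599/29 = (2 + 1)² + 54599/29 = 3² + 54599/29 = 9 + 54599/29 = 54860/29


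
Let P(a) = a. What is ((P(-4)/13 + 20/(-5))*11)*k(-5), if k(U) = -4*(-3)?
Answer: -7392/13 ≈ -568.62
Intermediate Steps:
k(U) = 12
((P(-4)/13 + 20/(-5))*11)*k(-5) = ((-4/13 + 20/(-5))*11)*12 = ((-4*1/13 + 20*(-⅕))*11)*12 = ((-4/13 - 4)*11)*12 = -56/13*11*12 = -616/13*12 = -7392/13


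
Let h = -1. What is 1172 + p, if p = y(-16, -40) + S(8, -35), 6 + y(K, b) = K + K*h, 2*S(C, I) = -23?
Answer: 2309/2 ≈ 1154.5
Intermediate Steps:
S(C, I) = -23/2 (S(C, I) = (½)*(-23) = -23/2)
y(K, b) = -6 (y(K, b) = -6 + (K + K*(-1)) = -6 + (K - K) = -6 + 0 = -6)
p = -35/2 (p = -6 - 23/2 = -35/2 ≈ -17.500)
1172 + p = 1172 - 35/2 = 2309/2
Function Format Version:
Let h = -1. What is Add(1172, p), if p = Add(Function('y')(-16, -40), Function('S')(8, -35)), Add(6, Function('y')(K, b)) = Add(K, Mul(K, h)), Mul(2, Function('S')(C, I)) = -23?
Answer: Rational(2309, 2) ≈ 1154.5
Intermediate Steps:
Function('S')(C, I) = Rational(-23, 2) (Function('S')(C, I) = Mul(Rational(1, 2), -23) = Rational(-23, 2))
Function('y')(K, b) = -6 (Function('y')(K, b) = Add(-6, Add(K, Mul(K, -1))) = Add(-6, Add(K, Mul(-1, K))) = Add(-6, 0) = -6)
p = Rational(-35, 2) (p = Add(-6, Rational(-23, 2)) = Rational(-35, 2) ≈ -17.500)
Add(1172, p) = Add(1172, Rational(-35, 2)) = Rational(2309, 2)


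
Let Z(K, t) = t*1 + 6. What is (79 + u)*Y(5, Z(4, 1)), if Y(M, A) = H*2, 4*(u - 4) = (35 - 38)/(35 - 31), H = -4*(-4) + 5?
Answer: 27825/8 ≈ 3478.1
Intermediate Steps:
Z(K, t) = 6 + t (Z(K, t) = t + 6 = 6 + t)
H = 21 (H = 16 + 5 = 21)
u = 61/16 (u = 4 + ((35 - 38)/(35 - 31))/4 = 4 + (-3/4)/4 = 4 + (-3*¼)/4 = 4 + (¼)*(-¾) = 4 - 3/16 = 61/16 ≈ 3.8125)
Y(M, A) = 42 (Y(M, A) = 21*2 = 42)
(79 + u)*Y(5, Z(4, 1)) = (79 + 61/16)*42 = (1325/16)*42 = 27825/8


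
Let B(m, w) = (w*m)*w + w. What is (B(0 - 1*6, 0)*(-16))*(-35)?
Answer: 0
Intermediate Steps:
B(m, w) = w + m*w² (B(m, w) = (m*w)*w + w = m*w² + w = w + m*w²)
(B(0 - 1*6, 0)*(-16))*(-35) = ((0*(1 + (0 - 1*6)*0))*(-16))*(-35) = ((0*(1 + (0 - 6)*0))*(-16))*(-35) = ((0*(1 - 6*0))*(-16))*(-35) = ((0*(1 + 0))*(-16))*(-35) = ((0*1)*(-16))*(-35) = (0*(-16))*(-35) = 0*(-35) = 0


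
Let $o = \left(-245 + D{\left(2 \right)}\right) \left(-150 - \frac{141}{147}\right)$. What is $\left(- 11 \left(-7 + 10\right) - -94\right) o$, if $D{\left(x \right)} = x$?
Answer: $\frac{109645731}{49} \approx 2.2377 \cdot 10^{6}$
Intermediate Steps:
$o = \frac{1797471}{49}$ ($o = \left(-245 + 2\right) \left(-150 - \frac{141}{147}\right) = - 243 \left(-150 - \frac{47}{49}\right) = \left(-243\right) \left(- \frac{7397}{49}\right) = \frac{1797471}{49} \approx 36683.0$)
$\left(- 11 \left(-7 + 10\right) - -94\right) o = \left(- 11 \left(-7 + 10\right) - -94\right) \frac{1797471}{49} = \left(\left(-11\right) 3 + 94\right) \frac{1797471}{49} = \left(-33 + 94\right) \frac{1797471}{49} = 61 \cdot \frac{1797471}{49} = \frac{109645731}{49}$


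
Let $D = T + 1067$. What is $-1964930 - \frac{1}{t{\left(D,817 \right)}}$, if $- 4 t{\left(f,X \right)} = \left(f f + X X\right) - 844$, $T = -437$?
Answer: $- \frac{2089791476846}{1063545} \approx -1.9649 \cdot 10^{6}$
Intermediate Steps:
$D = 630$ ($D = -437 + 1067 = 630$)
$t{\left(f,X \right)} = 211 - \frac{X^{2}}{4} - \frac{f^{2}}{4}$ ($t{\left(f,X \right)} = - \frac{\left(f f + X X\right) - 844}{4} = - \frac{\left(f^{2} + X^{2}\right) - 844}{4} = - \frac{\left(X^{2} + f^{2}\right) - 844}{4} = - \frac{-844 + X^{2} + f^{2}}{4} = 211 - \frac{X^{2}}{4} - \frac{f^{2}}{4}$)
$-1964930 - \frac{1}{t{\left(D,817 \right)}} = -1964930 - \frac{1}{211 - \frac{817^{2}}{4} - \frac{630^{2}}{4}} = -1964930 - \frac{1}{211 - \frac{667489}{4} - 99225} = -1964930 - \frac{1}{- \frac{1063545}{4}} = -1964930 - - \frac{4}{1063545} = -1964930 + \frac{4}{1063545} = - \frac{2089791476846}{1063545}$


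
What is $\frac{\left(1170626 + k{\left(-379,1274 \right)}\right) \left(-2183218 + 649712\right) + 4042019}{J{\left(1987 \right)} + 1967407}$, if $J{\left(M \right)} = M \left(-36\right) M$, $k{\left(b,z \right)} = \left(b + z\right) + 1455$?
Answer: $\frac{1798761691837}{140166677} \approx 12833.0$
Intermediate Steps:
$k{\left(b,z \right)} = 1455 + b + z$
$J{\left(M \right)} = - 36 M^{2}$ ($J{\left(M \right)} = - 36 M M = - 36 M^{2}$)
$\frac{\left(1170626 + k{\left(-379,1274 \right)}\right) \left(-2183218 + 649712\right) + 4042019}{J{\left(1987 \right)} + 1967407} = \frac{\left(1170626 + \left(1455 - 379 + 1274\right)\right) \left(-2183218 + 649712\right) + 4042019}{- 36 \cdot 1987^{2} + 1967407} = \frac{\left(1170626 + 2350\right) \left(-1533506\right) + 4042019}{\left(-36\right) 3948169 + 1967407} = \frac{1172976 \left(-1533506\right) + 4042019}{-142134084 + 1967407} = \frac{-1798765733856 + 4042019}{-140166677} = \left(-1798761691837\right) \left(- \frac{1}{140166677}\right) = \frac{1798761691837}{140166677}$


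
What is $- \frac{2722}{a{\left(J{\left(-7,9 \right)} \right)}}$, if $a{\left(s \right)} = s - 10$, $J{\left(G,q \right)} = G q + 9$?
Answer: $\frac{1361}{32} \approx 42.531$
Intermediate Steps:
$J{\left(G,q \right)} = 9 + G q$
$a{\left(s \right)} = -10 + s$ ($a{\left(s \right)} = s - 10 = -10 + s$)
$- \frac{2722}{a{\left(J{\left(-7,9 \right)} \right)}} = - \frac{2722}{-10 + \left(9 - 63\right)} = - \frac{2722}{-10 - 54} = - \frac{2722}{-64} = \left(-2722\right) \left(- \frac{1}{64}\right) = \frac{1361}{32}$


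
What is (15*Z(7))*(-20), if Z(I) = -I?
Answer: 2100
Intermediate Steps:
(15*Z(7))*(-20) = (15*(-1*7))*(-20) = (15*(-7))*(-20) = -105*(-20) = 2100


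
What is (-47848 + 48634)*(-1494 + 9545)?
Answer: 6328086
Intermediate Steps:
(-47848 + 48634)*(-1494 + 9545) = 786*8051 = 6328086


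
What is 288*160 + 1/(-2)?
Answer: 92159/2 ≈ 46080.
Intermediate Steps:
288*160 + 1/(-2) = 46080 - 1/2 = 92159/2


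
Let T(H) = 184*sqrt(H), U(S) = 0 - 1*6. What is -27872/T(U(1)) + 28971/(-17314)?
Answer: -28971/17314 + 1742*I*sqrt(6)/69 ≈ -1.6733 + 61.841*I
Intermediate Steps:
U(S) = -6 (U(S) = 0 - 6 = -6)
-27872/T(U(1)) + 28971/(-17314) = -27872*(-I*sqrt(6)/1104) + 28971/(-17314) = -27872*(-I*sqrt(6)/1104) + 28971*(-1/17314) = -27872*(-I*sqrt(6)/1104) - 28971/17314 = -(-1742)*I*sqrt(6)/69 - 28971/17314 = 1742*I*sqrt(6)/69 - 28971/17314 = -28971/17314 + 1742*I*sqrt(6)/69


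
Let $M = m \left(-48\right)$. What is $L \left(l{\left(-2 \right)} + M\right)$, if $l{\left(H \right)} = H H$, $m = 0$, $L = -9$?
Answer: $-36$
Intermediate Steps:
$l{\left(H \right)} = H^{2}$
$M = 0$ ($M = 0 \left(-48\right) = 0$)
$L \left(l{\left(-2 \right)} + M\right) = - 9 \left(\left(-2\right)^{2} + 0\right) = - 9 \left(4 + 0\right) = \left(-9\right) 4 = -36$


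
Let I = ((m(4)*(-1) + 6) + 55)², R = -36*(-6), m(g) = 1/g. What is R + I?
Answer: 62505/16 ≈ 3906.6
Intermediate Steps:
m(g) = 1/g
R = 216
I = 59049/16 (I = ((-1/4 + 6) + 55)² = (((¼)*(-1) + 6) + 55)² = ((-¼ + 6) + 55)² = (23/4 + 55)² = (243/4)² = 59049/16 ≈ 3690.6)
R + I = 216 + 59049/16 = 62505/16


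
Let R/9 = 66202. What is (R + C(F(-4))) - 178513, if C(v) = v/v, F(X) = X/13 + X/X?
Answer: 417306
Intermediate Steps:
F(X) = 1 + X/13 (F(X) = X*(1/13) + 1 = X/13 + 1 = 1 + X/13)
R = 595818 (R = 9*66202 = 595818)
C(v) = 1
(R + C(F(-4))) - 178513 = (595818 + 1) - 178513 = 595819 - 178513 = 417306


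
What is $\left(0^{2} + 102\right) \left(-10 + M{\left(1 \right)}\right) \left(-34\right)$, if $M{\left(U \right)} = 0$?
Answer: $34680$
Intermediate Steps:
$\left(0^{2} + 102\right) \left(-10 + M{\left(1 \right)}\right) \left(-34\right) = \left(0^{2} + 102\right) \left(-10 + 0\right) \left(-34\right) = \left(0 + 102\right) \left(-10\right) \left(-34\right) = 102 \left(-10\right) \left(-34\right) = \left(-1020\right) \left(-34\right) = 34680$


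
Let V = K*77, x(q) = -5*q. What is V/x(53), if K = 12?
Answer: -924/265 ≈ -3.4868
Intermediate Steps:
V = 924 (V = 12*77 = 924)
V/x(53) = 924/((-5*53)) = 924/(-265) = 924*(-1/265) = -924/265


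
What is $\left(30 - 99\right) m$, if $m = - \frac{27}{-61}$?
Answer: $- \frac{1863}{61} \approx -30.541$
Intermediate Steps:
$m = \frac{27}{61}$ ($m = \left(-27\right) \left(- \frac{1}{61}\right) = \frac{27}{61} \approx 0.44262$)
$\left(30 - 99\right) m = \left(30 - 99\right) \frac{27}{61} = \left(-69\right) \frac{27}{61} = - \frac{1863}{61}$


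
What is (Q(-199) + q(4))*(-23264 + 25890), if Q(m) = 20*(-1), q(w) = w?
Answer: -42016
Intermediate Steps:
Q(m) = -20
(Q(-199) + q(4))*(-23264 + 25890) = (-20 + 4)*(-23264 + 25890) = -16*2626 = -42016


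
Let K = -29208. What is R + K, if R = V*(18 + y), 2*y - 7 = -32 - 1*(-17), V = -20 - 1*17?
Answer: -29726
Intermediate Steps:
V = -37 (V = -20 - 17 = -37)
y = -4 (y = 7/2 + (-32 - 1*(-17))/2 = 7/2 + (-32 + 17)/2 = 7/2 + (½)*(-15) = 7/2 - 15/2 = -4)
R = -518 (R = -37*(18 - 4) = -37*14 = -518)
R + K = -518 - 29208 = -29726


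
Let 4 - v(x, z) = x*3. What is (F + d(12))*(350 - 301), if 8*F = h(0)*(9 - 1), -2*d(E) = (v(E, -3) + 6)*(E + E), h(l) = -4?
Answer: 15092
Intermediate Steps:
v(x, z) = 4 - 3*x (v(x, z) = 4 - x*3 = 4 - 3*x)
d(E) = -E*(10 - 3*E) (d(E) = -((4 - 3*E) + 6)*(E + E)/2 = -(10 - 3*E)*2*E/2 = -E*(10 - 3*E))
F = -4 (F = (-4*(9 - 1))/8 = (-4*8)/8 = (⅛)*(-32) = -4)
(F + d(12))*(350 - 301) = (-4 + 12*(-10 + 3*12))*(350 - 301) = (-4 + 12*(-10 + 36))*49 = (-4 + 12*26)*49 = (-4 + 312)*49 = 308*49 = 15092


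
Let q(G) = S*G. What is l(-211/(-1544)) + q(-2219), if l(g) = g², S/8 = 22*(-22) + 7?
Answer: 20186464447465/2383936 ≈ 8.4677e+6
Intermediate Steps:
S = -3816 (S = 8*(22*(-22) + 7) = 8*(-484 + 7) = 8*(-477) = -3816)
q(G) = -3816*G
l(-211/(-1544)) + q(-2219) = (-211/(-1544))² - 3816*(-2219) = (-211*(-1/1544))² + 8467704 = (211/1544)² + 8467704 = 44521/2383936 + 8467704 = 20186464447465/2383936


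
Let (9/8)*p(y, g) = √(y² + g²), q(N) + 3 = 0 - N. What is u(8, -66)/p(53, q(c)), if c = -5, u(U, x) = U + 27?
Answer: 315*√2813/22504 ≈ 0.74240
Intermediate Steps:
u(U, x) = 27 + U
q(N) = -3 - N (q(N) = -3 + (0 - N) = -3 - N)
p(y, g) = 8*√(g² + y²)/9 (p(y, g) = 8*√(y² + g²)/9 = 8*√(g² + y²)/9)
u(8, -66)/p(53, q(c)) = (27 + 8)/((8*√((-3 - 1*(-5))² + 53²)/9)) = 35/((8*√((-3 + 5)² + 2809)/9)) = 35/((8*√(2² + 2809)/9)) = 35/((8*√(4 + 2809)/9)) = 35/((8*√2813/9)) = 35*(9*√2813/22504) = 315*√2813/22504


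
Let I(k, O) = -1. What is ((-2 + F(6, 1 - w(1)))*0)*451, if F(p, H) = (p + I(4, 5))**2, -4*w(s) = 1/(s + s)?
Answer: 0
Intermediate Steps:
w(s) = -1/(8*s) (w(s) = -1/(4*(s + s)) = -1/(2*s)/4 = -1/(8*s))
F(p, H) = (-1 + p)**2 (F(p, H) = (p - 1)**2 = (-1 + p)**2)
((-2 + F(6, 1 - w(1)))*0)*451 = ((-2 + (-1 + 6)**2)*0)*451 = ((-2 + 5**2)*0)*451 = ((-2 + 25)*0)*451 = (23*0)*451 = 0*451 = 0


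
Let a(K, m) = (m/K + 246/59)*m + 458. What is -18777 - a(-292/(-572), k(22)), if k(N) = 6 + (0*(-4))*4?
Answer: -83256625/4307 ≈ -19331.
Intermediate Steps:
k(N) = 6 (k(N) = 6 + 0*4 = 6 + 0 = 6)
a(K, m) = 458 + m*(246/59 + m/K) (a(K, m) = (m/K + 246*(1/59))*m + 458 = (m/K + 246/59)*m + 458 = (246/59 + m/K)*m + 458 = m*(246/59 + m/K) + 458 = 458 + m*(246/59 + m/K))
-18777 - a(-292/(-572), k(22)) = -18777 - (458 + (246/59)*6 + 6²/(-292/(-572))) = -18777 - (458 + 1476/59 + 36/(-292*(-1/572))) = -18777 - (458 + 1476/59 + 36/(73/143)) = -18777 - (458 + 1476/59 + (143/73)*36) = -18777 - (458 + 1476/59 + 5148/73) = -18777 - 1*2384086/4307 = -18777 - 2384086/4307 = -83256625/4307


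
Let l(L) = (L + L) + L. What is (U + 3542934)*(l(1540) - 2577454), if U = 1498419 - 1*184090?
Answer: -12496931393342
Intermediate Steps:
l(L) = 3*L (l(L) = 2*L + L = 3*L)
U = 1314329 (U = 1498419 - 184090 = 1314329)
(U + 3542934)*(l(1540) - 2577454) = (1314329 + 3542934)*(3*1540 - 2577454) = 4857263*(4620 - 2577454) = 4857263*(-2572834) = -12496931393342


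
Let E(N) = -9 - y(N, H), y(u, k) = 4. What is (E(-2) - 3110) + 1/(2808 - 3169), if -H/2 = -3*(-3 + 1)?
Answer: -1127404/361 ≈ -3123.0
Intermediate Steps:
H = -12 (H = -(-6)*(-3 + 1) = -(-6)*(-2) = -2*6 = -12)
E(N) = -13 (E(N) = -9 - 1*4 = -9 - 4 = -13)
(E(-2) - 3110) + 1/(2808 - 3169) = (-13 - 3110) + 1/(2808 - 3169) = -3123 + 1/(-361) = -3123 - 1/361 = -1127404/361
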